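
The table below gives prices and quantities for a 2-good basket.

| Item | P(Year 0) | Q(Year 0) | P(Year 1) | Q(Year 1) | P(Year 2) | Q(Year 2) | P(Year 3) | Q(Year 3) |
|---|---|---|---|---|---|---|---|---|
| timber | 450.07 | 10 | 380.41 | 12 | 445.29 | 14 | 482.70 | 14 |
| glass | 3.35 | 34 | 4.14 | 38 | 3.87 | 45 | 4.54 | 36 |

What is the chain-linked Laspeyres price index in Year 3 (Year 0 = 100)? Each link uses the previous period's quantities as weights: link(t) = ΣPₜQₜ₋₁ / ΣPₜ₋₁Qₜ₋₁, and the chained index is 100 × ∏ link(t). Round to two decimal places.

Link Year 0→Year 1:
ΣP(Year 1)Q(Year 0) = 380.41×10 + 4.14×34 = 3804.1 + 140.76 = 3944.86
ΣP(Year 0)Q(Year 0) = 450.07×10 + 3.35×34 = 4500.7 + 113.9 = 4614.6
link = 3944.86/4614.6 = 0.854865
Link Year 1→Year 2:
ΣP(Year 2)Q(Year 1) = 445.29×12 + 3.87×38 = 5343.48 + 147.06 = 5490.54
ΣP(Year 1)Q(Year 1) = 380.41×12 + 4.14×38 = 4564.92 + 157.32 = 4722.24
link = 5490.54/4722.24 = 1.162698
Link Year 2→Year 3:
ΣP(Year 3)Q(Year 2) = 482.70×14 + 4.54×45 = 6757.8 + 204.3 = 6962.1
ΣP(Year 2)Q(Year 2) = 445.29×14 + 3.87×45 = 6234.06 + 174.15 = 6408.21
link = 6962.1/6408.21 = 1.086434
Chained index = 100 × 0.854865 × 1.162698 × 1.086434 = 107.9862

107.99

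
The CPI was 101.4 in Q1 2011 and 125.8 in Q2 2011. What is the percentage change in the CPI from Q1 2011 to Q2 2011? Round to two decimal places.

Change = (125.8 − 101.4) / 101.4 × 100
       = 24.4 / 101.4 × 100 = 24.0631%

24.06%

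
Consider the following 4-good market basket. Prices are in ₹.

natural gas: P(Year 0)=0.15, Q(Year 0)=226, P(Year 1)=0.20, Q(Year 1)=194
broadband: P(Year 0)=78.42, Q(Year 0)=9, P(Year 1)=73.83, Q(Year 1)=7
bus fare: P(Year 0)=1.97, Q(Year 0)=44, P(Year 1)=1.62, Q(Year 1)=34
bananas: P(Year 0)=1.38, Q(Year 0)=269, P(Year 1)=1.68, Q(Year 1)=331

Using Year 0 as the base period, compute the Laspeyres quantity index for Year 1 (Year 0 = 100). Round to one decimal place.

Laspeyres quantity index uses base-period prices as weights.
ΣP(Year 0)·Q(Year 1) = 0.15×194 + 78.42×7 + 1.97×34 + 1.38×331 = 29.1 + 548.94 + 66.98 + 456.78 = 1101.8
ΣP(Year 0)·Q(Year 0) = 0.15×226 + 78.42×9 + 1.97×44 + 1.38×269 = 33.9 + 705.78 + 86.68 + 371.22 = 1197.58
Index = 1101.8 / 1197.58 × 100 = 92.0022

92.0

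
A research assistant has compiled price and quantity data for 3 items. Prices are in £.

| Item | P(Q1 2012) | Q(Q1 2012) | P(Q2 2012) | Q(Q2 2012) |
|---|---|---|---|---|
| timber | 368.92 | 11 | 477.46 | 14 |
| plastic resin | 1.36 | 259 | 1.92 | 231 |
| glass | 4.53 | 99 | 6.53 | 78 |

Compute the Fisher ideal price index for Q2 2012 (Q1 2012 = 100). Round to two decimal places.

Laspeyres component (base-period weights):
ΣP(Q2 2012)Q(Q1 2012) = 477.46×11 + 1.92×259 + 6.53×99 = 5252.06 + 497.28 + 646.47 = 6395.81
ΣP(Q1 2012)Q(Q1 2012) = 368.92×11 + 1.36×259 + 4.53×99 = 4058.12 + 352.24 + 448.47 = 4858.83
L = 6395.81 / 4858.83 × 100 = 131.6327
Paasche component (current-period weights):
ΣP(Q2 2012)Q(Q2 2012) = 477.46×14 + 1.92×231 + 6.53×78 = 6684.44 + 443.52 + 509.34 = 7637.3
ΣP(Q1 2012)Q(Q2 2012) = 368.92×14 + 1.36×231 + 4.53×78 = 5164.88 + 314.16 + 353.34 = 5832.38
P = 7637.3 / 5832.38 × 100 = 130.9465
Fisher = √(L × P) = √(131.6327 × 130.9465) = 131.2892

131.29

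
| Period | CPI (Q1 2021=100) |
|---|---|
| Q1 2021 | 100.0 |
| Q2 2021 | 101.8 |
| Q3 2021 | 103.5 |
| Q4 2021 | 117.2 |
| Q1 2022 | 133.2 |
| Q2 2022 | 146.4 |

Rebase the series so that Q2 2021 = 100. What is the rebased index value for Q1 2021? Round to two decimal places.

98.23

Rebased(Q1 2021) = 100.0 / 101.8 × 100 = 98.2318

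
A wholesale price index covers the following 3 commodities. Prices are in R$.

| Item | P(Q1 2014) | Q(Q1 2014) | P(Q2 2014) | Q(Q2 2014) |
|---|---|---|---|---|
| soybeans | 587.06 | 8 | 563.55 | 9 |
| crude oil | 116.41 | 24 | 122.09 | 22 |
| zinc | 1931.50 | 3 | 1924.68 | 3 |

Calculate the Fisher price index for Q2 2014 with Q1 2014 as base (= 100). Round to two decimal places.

Laspeyres component (base-period weights):
ΣP(Q2 2014)Q(Q1 2014) = 563.55×8 + 122.09×24 + 1924.68×3 = 4508.4 + 2930.16 + 5774.04 = 13212.6
ΣP(Q1 2014)Q(Q1 2014) = 587.06×8 + 116.41×24 + 1931.50×3 = 4696.48 + 2793.84 + 5794.5 = 13284.82
L = 13212.6 / 13284.82 × 100 = 99.4564
Paasche component (current-period weights):
ΣP(Q2 2014)Q(Q2 2014) = 563.55×9 + 122.09×22 + 1924.68×3 = 5071.95 + 2685.98 + 5774.04 = 13531.97
ΣP(Q1 2014)Q(Q2 2014) = 587.06×9 + 116.41×22 + 1931.50×3 = 5283.54 + 2561.02 + 5794.5 = 13639.06
P = 13531.97 / 13639.06 × 100 = 99.2148
Fisher = √(L × P) = √(99.4564 × 99.2148) = 99.3355

99.34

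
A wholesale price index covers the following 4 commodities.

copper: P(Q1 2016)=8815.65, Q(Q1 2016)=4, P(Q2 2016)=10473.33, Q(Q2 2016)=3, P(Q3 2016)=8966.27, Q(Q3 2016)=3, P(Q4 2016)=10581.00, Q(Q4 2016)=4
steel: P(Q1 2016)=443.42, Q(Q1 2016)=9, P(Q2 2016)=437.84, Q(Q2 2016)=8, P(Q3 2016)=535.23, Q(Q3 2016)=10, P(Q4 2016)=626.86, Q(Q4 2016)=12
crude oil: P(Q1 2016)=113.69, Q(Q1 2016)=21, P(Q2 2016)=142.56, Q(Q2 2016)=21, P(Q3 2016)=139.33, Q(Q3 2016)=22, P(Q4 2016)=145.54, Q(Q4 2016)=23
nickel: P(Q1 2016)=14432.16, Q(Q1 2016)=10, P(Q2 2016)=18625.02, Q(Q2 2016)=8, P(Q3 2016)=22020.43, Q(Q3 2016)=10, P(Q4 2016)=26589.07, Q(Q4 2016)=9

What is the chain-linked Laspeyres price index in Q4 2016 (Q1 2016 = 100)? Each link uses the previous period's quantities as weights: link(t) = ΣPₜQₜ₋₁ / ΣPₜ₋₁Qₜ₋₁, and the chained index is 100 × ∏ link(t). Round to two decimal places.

Link Q1 2016→Q2 2016:
ΣP(Q2 2016)Q(Q1 2016) = 10473.33×4 + 437.84×9 + 142.56×21 + 18625.02×10 = 41893.32 + 3940.56 + 2993.76 + 186250.2 = 235077.84
ΣP(Q1 2016)Q(Q1 2016) = 8815.65×4 + 443.42×9 + 113.69×21 + 14432.16×10 = 35262.6 + 3990.78 + 2387.49 + 144321.6 = 185962.47
link = 235077.84/185962.47 = 1.264114
Link Q2 2016→Q3 2016:
ΣP(Q3 2016)Q(Q2 2016) = 8966.27×3 + 535.23×8 + 139.33×21 + 22020.43×8 = 26898.81 + 4281.84 + 2925.93 + 176163.44 = 210270.02
ΣP(Q2 2016)Q(Q2 2016) = 10473.33×3 + 437.84×8 + 142.56×21 + 18625.02×8 = 31419.99 + 3502.72 + 2993.76 + 149000.16 = 186916.63
link = 210270.02/186916.63 = 1.124940
Link Q3 2016→Q4 2016:
ΣP(Q4 2016)Q(Q3 2016) = 10581.00×3 + 626.86×10 + 145.54×22 + 26589.07×10 = 31743 + 6268.6 + 3201.88 + 265890.7 = 307104.18
ΣP(Q3 2016)Q(Q3 2016) = 8966.27×3 + 535.23×10 + 139.33×22 + 22020.43×10 = 26898.81 + 5352.3 + 3065.26 + 220204.3 = 255520.67
link = 307104.18/255520.67 = 1.201876
Chained index = 100 × 1.264114 × 1.124940 × 1.201876 = 170.9132

170.91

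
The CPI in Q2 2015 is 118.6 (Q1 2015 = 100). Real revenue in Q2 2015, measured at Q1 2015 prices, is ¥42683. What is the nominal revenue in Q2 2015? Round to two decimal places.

50622.04

Nominal = Real × (Index/100) = 42683 × (118.6/100)
        = 42683 × 1.186 = 50622.0380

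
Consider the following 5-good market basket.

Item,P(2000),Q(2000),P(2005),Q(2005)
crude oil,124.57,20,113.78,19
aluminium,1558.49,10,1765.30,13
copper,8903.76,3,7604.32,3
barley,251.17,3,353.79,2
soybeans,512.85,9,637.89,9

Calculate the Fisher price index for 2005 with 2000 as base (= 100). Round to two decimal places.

Laspeyres component (base-period weights):
ΣP(2005)Q(2000) = 113.78×20 + 1765.30×10 + 7604.32×3 + 353.79×3 + 637.89×9 = 2275.6 + 17653 + 22812.96 + 1061.37 + 5741.01 = 49543.94
ΣP(2000)Q(2000) = 124.57×20 + 1558.49×10 + 8903.76×3 + 251.17×3 + 512.85×9 = 2491.4 + 15584.9 + 26711.28 + 753.51 + 4615.65 = 50156.74
L = 49543.94 / 50156.74 × 100 = 98.7782
Paasche component (current-period weights):
ΣP(2005)Q(2005) = 113.78×19 + 1765.30×13 + 7604.32×3 + 353.79×2 + 637.89×9 = 2161.82 + 22948.9 + 22812.96 + 707.58 + 5741.01 = 54372.27
ΣP(2000)Q(2005) = 124.57×19 + 1558.49×13 + 8903.76×3 + 251.17×2 + 512.85×9 = 2366.83 + 20260.37 + 26711.28 + 502.34 + 4615.65 = 54456.47
P = 54372.27 / 54456.47 × 100 = 99.8454
Fisher = √(L × P) = √(98.7782 × 99.8454) = 99.3104

99.31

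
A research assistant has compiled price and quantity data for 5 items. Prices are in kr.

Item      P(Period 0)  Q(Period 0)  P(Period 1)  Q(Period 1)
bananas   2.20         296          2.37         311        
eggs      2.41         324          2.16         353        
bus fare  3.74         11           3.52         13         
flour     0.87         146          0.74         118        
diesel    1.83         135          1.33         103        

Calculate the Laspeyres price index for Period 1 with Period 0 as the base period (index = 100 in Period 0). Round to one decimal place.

Laspeyres price index uses base-period quantities as weights.
ΣP(Period 1)·Q(Period 0) = 2.37×296 + 2.16×324 + 3.52×11 + 0.74×146 + 1.33×135 = 701.52 + 699.84 + 38.72 + 108.04 + 179.55 = 1727.67
ΣP(Period 0)·Q(Period 0) = 2.20×296 + 2.41×324 + 3.74×11 + 0.87×146 + 1.83×135 = 651.2 + 780.84 + 41.14 + 127.02 + 247.05 = 1847.25
Index = 1727.67 / 1847.25 × 100 = 93.5266

93.5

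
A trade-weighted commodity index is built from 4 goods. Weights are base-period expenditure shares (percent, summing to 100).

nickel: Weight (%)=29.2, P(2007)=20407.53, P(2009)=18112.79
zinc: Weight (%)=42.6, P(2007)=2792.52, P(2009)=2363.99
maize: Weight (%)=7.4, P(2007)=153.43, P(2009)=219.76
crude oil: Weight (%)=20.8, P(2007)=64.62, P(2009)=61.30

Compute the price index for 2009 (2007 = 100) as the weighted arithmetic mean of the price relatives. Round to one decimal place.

92.3

nickel: 29.2 × (18112.79/20407.53) = 29.2 × 0.887554 = 25.9166
zinc: 42.6 × (2363.99/2792.52) = 42.6 × 0.846544 = 36.0628
maize: 7.4 × (219.76/153.43) = 7.4 × 1.432314 = 10.5991
crude oil: 20.8 × (61.30/64.62) = 20.8 × 0.948623 = 19.7314
Index = Σ wᵢ·(p₁ᵢ/p₀ᵢ) = 25.9166 + 36.0628 + 10.5991 + 19.7314 = 92.3098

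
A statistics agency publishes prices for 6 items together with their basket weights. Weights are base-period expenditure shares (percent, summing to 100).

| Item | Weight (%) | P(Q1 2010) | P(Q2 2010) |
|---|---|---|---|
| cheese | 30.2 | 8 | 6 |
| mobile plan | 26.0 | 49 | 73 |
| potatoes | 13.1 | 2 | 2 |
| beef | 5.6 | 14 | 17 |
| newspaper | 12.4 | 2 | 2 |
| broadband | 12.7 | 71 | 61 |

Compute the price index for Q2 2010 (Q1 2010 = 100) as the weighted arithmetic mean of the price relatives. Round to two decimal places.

cheese: 30.2 × (6/8) = 30.2 × 0.750000 = 22.6500
mobile plan: 26.0 × (73/49) = 26.0 × 1.489796 = 38.7347
potatoes: 13.1 × (2/2) = 13.1 × 1.000000 = 13.1000
beef: 5.6 × (17/14) = 5.6 × 1.214286 = 6.8000
newspaper: 12.4 × (2/2) = 12.4 × 1.000000 = 12.4000
broadband: 12.7 × (61/71) = 12.7 × 0.859155 = 10.9113
Index = Σ wᵢ·(p₁ᵢ/p₀ᵢ) = 22.6500 + 38.7347 + 13.1000 + 6.8000 + 12.4000 + 10.9113 = 104.5960

104.60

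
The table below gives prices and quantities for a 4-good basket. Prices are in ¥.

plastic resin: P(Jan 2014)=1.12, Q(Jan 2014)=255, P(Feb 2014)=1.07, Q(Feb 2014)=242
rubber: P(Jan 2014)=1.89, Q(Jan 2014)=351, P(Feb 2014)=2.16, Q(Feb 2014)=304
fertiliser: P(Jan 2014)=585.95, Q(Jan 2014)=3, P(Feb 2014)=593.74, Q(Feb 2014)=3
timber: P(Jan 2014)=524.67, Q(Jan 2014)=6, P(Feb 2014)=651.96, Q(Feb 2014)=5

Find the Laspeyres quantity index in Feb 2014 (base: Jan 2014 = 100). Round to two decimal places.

89.27

Laspeyres quantity index uses base-period prices as weights.
ΣP(Jan 2014)·Q(Feb 2014) = 1.12×242 + 1.89×304 + 585.95×3 + 524.67×5 = 271.04 + 574.56 + 1757.85 + 2623.35 = 5226.8
ΣP(Jan 2014)·Q(Jan 2014) = 1.12×255 + 1.89×351 + 585.95×3 + 524.67×6 = 285.6 + 663.39 + 1757.85 + 3148.02 = 5854.86
Index = 5226.8 / 5854.86 × 100 = 89.2728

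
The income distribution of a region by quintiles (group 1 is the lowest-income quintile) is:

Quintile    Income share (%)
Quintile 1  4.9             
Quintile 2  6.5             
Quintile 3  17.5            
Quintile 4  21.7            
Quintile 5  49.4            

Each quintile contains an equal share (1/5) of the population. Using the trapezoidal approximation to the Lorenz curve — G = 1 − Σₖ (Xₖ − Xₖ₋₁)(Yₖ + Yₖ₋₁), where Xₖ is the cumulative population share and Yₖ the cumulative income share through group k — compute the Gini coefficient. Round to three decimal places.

Cumulative income shares Yₖ: 0.0490, 0.1140, 0.2890, 0.5060, 1.0000
Σ (Xₖ−Xₖ₋₁)(Yₖ+Yₖ₋₁) = (1/5)(0.0490+0.0000) + (1/5)(0.1140+0.0490) + (1/5)(0.2890+0.1140) + (1/5)(0.5060+0.2890) + (1/5)(1.0000+0.5060)
  = 0.0098 + 0.0326 + 0.0806 + 0.1590 + 0.3012 = 0.5832
G = 1 − 0.5832 = 0.4168

0.417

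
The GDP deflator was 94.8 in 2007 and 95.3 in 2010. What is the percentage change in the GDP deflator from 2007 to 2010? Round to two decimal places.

Change = (95.3 − 94.8) / 94.8 × 100
       = 0.5 / 94.8 × 100 = 0.5274%

0.53%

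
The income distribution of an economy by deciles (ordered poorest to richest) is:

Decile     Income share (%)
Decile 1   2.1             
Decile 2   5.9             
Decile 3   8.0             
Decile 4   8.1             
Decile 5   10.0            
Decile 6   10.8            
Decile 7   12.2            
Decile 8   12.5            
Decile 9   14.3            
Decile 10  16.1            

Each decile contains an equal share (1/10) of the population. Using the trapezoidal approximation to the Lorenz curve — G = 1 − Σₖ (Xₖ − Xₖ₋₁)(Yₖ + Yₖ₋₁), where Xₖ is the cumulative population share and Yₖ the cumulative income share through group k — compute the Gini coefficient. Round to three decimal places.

Cumulative income shares Yₖ: 0.0210, 0.0800, 0.1600, 0.2410, 0.3410, 0.4490, 0.5710, 0.6960, 0.8390, 1.0000
Σ (Xₖ−Xₖ₋₁)(Yₖ+Yₖ₋₁) = (1/10)(0.0210+0.0000) + (1/10)(0.0800+0.0210) + (1/10)(0.1600+0.0800) + (1/10)(0.2410+0.1600) + (1/10)(0.3410+0.2410) + (1/10)(0.4490+0.3410) + (1/10)(0.5710+0.4490) + (1/10)(0.6960+0.5710) + (1/10)(0.8390+0.6960) + (1/10)(1.0000+0.8390)
  = 0.0021 + 0.0101 + 0.0240 + 0.0401 + 0.0582 + 0.0790 + 0.1020 + 0.1267 + 0.1535 + 0.1839 = 0.7796
G = 1 − 0.7796 = 0.2204

0.220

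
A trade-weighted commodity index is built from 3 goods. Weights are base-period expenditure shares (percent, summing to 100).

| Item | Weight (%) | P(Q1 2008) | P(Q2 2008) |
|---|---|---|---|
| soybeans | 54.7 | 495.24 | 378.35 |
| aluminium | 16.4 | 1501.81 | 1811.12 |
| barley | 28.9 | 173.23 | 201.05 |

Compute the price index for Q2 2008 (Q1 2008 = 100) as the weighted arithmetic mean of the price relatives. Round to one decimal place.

soybeans: 54.7 × (378.35/495.24) = 54.7 × 0.763973 = 41.7893
aluminium: 16.4 × (1811.12/1501.81) = 16.4 × 1.205958 = 19.7777
barley: 28.9 × (201.05/173.23) = 28.9 × 1.160596 = 33.5412
Index = Σ wᵢ·(p₁ᵢ/p₀ᵢ) = 41.7893 + 19.7777 + 33.5412 = 95.1083

95.1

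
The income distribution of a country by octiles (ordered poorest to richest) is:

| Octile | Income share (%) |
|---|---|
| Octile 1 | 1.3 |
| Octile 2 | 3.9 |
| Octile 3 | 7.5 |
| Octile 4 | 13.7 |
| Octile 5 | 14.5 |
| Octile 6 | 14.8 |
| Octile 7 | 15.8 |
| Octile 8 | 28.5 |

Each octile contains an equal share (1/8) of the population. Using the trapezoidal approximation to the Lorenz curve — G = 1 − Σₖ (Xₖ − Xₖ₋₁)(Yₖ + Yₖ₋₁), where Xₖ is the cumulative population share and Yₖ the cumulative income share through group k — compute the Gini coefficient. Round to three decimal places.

0.341

Cumulative income shares Yₖ: 0.0130, 0.0520, 0.1270, 0.2640, 0.4090, 0.5570, 0.7150, 1.0000
Σ (Xₖ−Xₖ₋₁)(Yₖ+Yₖ₋₁) = (1/8)(0.0130+0.0000) + (1/8)(0.0520+0.0130) + (1/8)(0.1270+0.0520) + (1/8)(0.2640+0.1270) + (1/8)(0.4090+0.2640) + (1/8)(0.5570+0.4090) + (1/8)(0.7150+0.5570) + (1/8)(1.0000+0.7150)
  = 0.0016 + 0.0081 + 0.0224 + 0.0489 + 0.0841 + 0.1208 + 0.1590 + 0.2144 = 0.6593
G = 1 − 0.6593 = 0.3407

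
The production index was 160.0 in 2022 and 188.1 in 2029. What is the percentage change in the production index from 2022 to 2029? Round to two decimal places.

Change = (188.1 − 160.0) / 160.0 × 100
       = 28.1 / 160.0 × 100 = 17.5625%

17.56%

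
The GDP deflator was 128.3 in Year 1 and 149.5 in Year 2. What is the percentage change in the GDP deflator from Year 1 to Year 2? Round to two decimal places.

Change = (149.5 − 128.3) / 128.3 × 100
       = 21.2 / 128.3 × 100 = 16.5238%

16.52%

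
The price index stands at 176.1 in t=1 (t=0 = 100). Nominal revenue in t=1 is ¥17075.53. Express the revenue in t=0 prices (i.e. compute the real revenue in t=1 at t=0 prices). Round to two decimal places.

9696.50

Real = Nominal ÷ (Index/100) = 17075.53 ÷ (176.1/100)
     = 17075.53 ÷ 1.761 = 9696.4963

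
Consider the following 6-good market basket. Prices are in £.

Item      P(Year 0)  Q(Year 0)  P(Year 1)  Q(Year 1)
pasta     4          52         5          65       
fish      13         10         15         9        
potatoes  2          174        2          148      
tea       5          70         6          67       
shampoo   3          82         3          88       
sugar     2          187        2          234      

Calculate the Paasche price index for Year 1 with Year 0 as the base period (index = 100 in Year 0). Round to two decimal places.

108.62

Paasche price index uses current-period quantities as weights.
ΣP(Year 1)·Q(Year 1) = 5×65 + 15×9 + 2×148 + 6×67 + 3×88 + 2×234 = 325 + 135 + 296 + 402 + 264 + 468 = 1890
ΣP(Year 0)·Q(Year 1) = 4×65 + 13×9 + 2×148 + 5×67 + 3×88 + 2×234 = 260 + 117 + 296 + 335 + 264 + 468 = 1740
Index = 1890 / 1740 × 100 = 108.6207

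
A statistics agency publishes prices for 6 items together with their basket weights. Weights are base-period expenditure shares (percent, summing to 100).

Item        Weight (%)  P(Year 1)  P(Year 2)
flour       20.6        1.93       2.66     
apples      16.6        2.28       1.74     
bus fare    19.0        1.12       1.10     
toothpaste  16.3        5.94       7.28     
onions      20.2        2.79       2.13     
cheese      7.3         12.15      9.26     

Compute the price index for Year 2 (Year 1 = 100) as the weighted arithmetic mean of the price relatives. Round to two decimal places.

flour: 20.6 × (2.66/1.93) = 20.6 × 1.378238 = 28.3917
apples: 16.6 × (1.74/2.28) = 16.6 × 0.763158 = 12.6684
bus fare: 19.0 × (1.10/1.12) = 19.0 × 0.982143 = 18.6607
toothpaste: 16.3 × (7.28/5.94) = 16.3 × 1.225589 = 19.9771
onions: 20.2 × (2.13/2.79) = 20.2 × 0.763441 = 15.4215
cheese: 7.3 × (9.26/12.15) = 7.3 × 0.762140 = 5.5636
Index = Σ wᵢ·(p₁ᵢ/p₀ᵢ) = 28.3917 + 12.6684 + 18.6607 + 19.9771 + 15.4215 + 5.5636 = 100.6831

100.68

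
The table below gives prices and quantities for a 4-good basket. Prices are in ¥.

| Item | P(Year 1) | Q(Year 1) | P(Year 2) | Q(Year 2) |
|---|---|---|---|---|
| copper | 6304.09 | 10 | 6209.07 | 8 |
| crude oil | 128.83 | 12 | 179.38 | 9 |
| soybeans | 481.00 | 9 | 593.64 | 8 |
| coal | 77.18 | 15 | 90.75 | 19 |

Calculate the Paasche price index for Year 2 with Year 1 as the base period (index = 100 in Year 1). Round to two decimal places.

Paasche price index uses current-period quantities as weights.
ΣP(Year 2)·Q(Year 2) = 6209.07×8 + 179.38×9 + 593.64×8 + 90.75×19 = 49672.56 + 1614.42 + 4749.12 + 1724.25 = 57760.35
ΣP(Year 1)·Q(Year 2) = 6304.09×8 + 128.83×9 + 481.00×8 + 77.18×19 = 50432.72 + 1159.47 + 3848 + 1466.42 = 56906.61
Index = 57760.35 / 56906.61 × 100 = 101.5002

101.50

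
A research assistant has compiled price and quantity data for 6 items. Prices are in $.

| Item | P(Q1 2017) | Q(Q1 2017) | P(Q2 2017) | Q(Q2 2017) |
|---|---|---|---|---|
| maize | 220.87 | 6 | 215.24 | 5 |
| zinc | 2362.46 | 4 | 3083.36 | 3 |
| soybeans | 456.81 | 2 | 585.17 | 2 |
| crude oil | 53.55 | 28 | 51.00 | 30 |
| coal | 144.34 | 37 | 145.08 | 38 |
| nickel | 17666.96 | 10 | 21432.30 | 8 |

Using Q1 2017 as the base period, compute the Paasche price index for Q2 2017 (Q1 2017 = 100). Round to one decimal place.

120.6

Paasche price index uses current-period quantities as weights.
ΣP(Q2 2017)·Q(Q2 2017) = 215.24×5 + 3083.36×3 + 585.17×2 + 51.00×30 + 145.08×38 + 21432.30×8 = 1076.2 + 9250.08 + 1170.34 + 1530 + 5513.04 + 171458.4 = 189998.06
ΣP(Q1 2017)·Q(Q2 2017) = 220.87×5 + 2362.46×3 + 456.81×2 + 53.55×30 + 144.34×38 + 17666.96×8 = 1104.35 + 7087.38 + 913.62 + 1606.5 + 5484.92 + 141335.68 = 157532.45
Index = 189998.06 / 157532.45 × 100 = 120.6088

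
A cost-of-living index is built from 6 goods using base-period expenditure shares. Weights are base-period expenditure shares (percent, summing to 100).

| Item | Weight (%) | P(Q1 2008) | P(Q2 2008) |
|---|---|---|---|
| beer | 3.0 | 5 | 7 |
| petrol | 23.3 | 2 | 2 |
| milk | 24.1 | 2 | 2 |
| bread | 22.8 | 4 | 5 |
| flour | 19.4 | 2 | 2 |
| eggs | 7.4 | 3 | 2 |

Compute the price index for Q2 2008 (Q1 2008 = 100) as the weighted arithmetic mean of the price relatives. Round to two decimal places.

104.43

beer: 3.0 × (7/5) = 3.0 × 1.400000 = 4.2000
petrol: 23.3 × (2/2) = 23.3 × 1.000000 = 23.3000
milk: 24.1 × (2/2) = 24.1 × 1.000000 = 24.1000
bread: 22.8 × (5/4) = 22.8 × 1.250000 = 28.5000
flour: 19.4 × (2/2) = 19.4 × 1.000000 = 19.4000
eggs: 7.4 × (2/3) = 7.4 × 0.666667 = 4.9333
Index = Σ wᵢ·(p₁ᵢ/p₀ᵢ) = 4.2000 + 23.3000 + 24.1000 + 28.5000 + 19.4000 + 4.9333 = 104.4333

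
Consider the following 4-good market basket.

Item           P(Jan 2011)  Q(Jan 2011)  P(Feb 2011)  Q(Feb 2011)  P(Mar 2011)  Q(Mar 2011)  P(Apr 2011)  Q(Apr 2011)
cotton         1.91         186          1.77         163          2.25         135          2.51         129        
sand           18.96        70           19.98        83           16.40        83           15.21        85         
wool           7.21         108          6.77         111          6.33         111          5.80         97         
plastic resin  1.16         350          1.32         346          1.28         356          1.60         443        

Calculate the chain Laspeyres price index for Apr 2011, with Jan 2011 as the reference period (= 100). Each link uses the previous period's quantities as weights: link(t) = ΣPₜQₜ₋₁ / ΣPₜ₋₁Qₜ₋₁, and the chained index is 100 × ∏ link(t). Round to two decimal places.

Link Jan 2011→Feb 2011:
ΣP(Feb 2011)Q(Jan 2011) = 1.77×186 + 19.98×70 + 6.77×108 + 1.32×350 = 329.22 + 1398.6 + 731.16 + 462 = 2920.98
ΣP(Jan 2011)Q(Jan 2011) = 1.91×186 + 18.96×70 + 7.21×108 + 1.16×350 = 355.26 + 1327.2 + 778.68 + 406 = 2867.14
link = 2920.98/2867.14 = 1.018778
Link Feb 2011→Mar 2011:
ΣP(Mar 2011)Q(Feb 2011) = 2.25×163 + 16.40×83 + 6.33×111 + 1.28×346 = 366.75 + 1361.2 + 702.63 + 442.88 = 2873.46
ΣP(Feb 2011)Q(Feb 2011) = 1.77×163 + 19.98×83 + 6.77×111 + 1.32×346 = 288.51 + 1658.34 + 751.47 + 456.72 = 3155.04
link = 2873.46/3155.04 = 0.910752
Link Mar 2011→Apr 2011:
ΣP(Apr 2011)Q(Mar 2011) = 2.51×135 + 15.21×83 + 5.80×111 + 1.60×356 = 338.85 + 1262.43 + 643.8 + 569.6 = 2814.68
ΣP(Mar 2011)Q(Mar 2011) = 2.25×135 + 16.40×83 + 6.33×111 + 1.28×356 = 303.75 + 1361.2 + 702.63 + 455.68 = 2823.26
link = 2814.68/2823.26 = 0.996961
Chained index = 100 × 1.018778 × 0.910752 × 0.996961 = 92.5035

92.50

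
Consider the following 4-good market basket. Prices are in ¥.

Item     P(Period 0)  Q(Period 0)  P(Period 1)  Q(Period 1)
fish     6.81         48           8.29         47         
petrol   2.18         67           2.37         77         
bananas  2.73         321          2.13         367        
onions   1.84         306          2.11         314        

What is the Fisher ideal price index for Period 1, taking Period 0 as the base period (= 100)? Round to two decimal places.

98.07

Laspeyres component (base-period weights):
ΣP(Period 1)Q(Period 0) = 8.29×48 + 2.37×67 + 2.13×321 + 2.11×306 = 397.92 + 158.79 + 683.73 + 645.66 = 1886.1
ΣP(Period 0)Q(Period 0) = 6.81×48 + 2.18×67 + 2.73×321 + 1.84×306 = 326.88 + 146.06 + 876.33 + 563.04 = 1912.31
L = 1886.1 / 1912.31 × 100 = 98.6294
Paasche component (current-period weights):
ΣP(Period 1)Q(Period 1) = 8.29×47 + 2.37×77 + 2.13×367 + 2.11×314 = 389.63 + 182.49 + 781.71 + 662.54 = 2016.37
ΣP(Period 0)Q(Period 1) = 6.81×47 + 2.18×77 + 2.73×367 + 1.84×314 = 320.07 + 167.86 + 1001.91 + 577.76 = 2067.6
P = 2016.37 / 2067.6 × 100 = 97.5222
Fisher = √(L × P) = √(98.6294 × 97.5222) = 98.0743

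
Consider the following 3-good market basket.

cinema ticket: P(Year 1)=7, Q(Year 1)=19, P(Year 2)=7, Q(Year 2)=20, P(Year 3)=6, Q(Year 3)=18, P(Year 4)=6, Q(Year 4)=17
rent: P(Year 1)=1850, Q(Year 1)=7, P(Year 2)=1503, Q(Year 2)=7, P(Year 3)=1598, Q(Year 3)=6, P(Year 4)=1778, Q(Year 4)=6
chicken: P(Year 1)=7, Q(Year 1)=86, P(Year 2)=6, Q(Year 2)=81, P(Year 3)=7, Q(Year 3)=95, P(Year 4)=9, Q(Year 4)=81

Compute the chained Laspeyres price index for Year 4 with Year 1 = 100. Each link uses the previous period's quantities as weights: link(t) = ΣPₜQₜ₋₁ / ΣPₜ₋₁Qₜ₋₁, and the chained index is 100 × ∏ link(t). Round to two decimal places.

Link Year 1→Year 2:
ΣP(Year 2)Q(Year 1) = 7×19 + 1503×7 + 6×86 = 133 + 10521 + 516 = 11170
ΣP(Year 1)Q(Year 1) = 7×19 + 1850×7 + 7×86 = 133 + 12950 + 602 = 13685
link = 11170/13685 = 0.816222
Link Year 2→Year 3:
ΣP(Year 3)Q(Year 2) = 6×20 + 1598×7 + 7×81 = 120 + 11186 + 567 = 11873
ΣP(Year 2)Q(Year 2) = 7×20 + 1503×7 + 6×81 = 140 + 10521 + 486 = 11147
link = 11873/11147 = 1.065130
Link Year 3→Year 4:
ΣP(Year 4)Q(Year 3) = 6×18 + 1778×6 + 9×95 = 108 + 10668 + 855 = 11631
ΣP(Year 3)Q(Year 3) = 6×18 + 1598×6 + 7×95 = 108 + 9588 + 665 = 10361
link = 11631/10361 = 1.122575
Chained index = 100 × 0.816222 × 1.065130 × 1.122575 = 97.5947

97.59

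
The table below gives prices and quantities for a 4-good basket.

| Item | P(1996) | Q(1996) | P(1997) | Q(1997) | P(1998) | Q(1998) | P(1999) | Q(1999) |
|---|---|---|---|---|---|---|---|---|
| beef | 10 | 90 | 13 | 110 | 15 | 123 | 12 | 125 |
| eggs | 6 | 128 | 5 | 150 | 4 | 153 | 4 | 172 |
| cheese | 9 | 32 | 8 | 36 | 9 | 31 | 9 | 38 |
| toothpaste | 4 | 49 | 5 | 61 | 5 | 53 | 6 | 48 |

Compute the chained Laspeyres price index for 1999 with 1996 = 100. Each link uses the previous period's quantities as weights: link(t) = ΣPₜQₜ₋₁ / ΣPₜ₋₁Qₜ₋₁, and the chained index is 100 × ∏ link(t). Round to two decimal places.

Link 1996→1997:
ΣP(1997)Q(1996) = 13×90 + 5×128 + 8×32 + 5×49 = 1170 + 640 + 256 + 245 = 2311
ΣP(1996)Q(1996) = 10×90 + 6×128 + 9×32 + 4×49 = 900 + 768 + 288 + 196 = 2152
link = 2311/2152 = 1.073885
Link 1997→1998:
ΣP(1998)Q(1997) = 15×110 + 4×150 + 9×36 + 5×61 = 1650 + 600 + 324 + 305 = 2879
ΣP(1997)Q(1997) = 13×110 + 5×150 + 8×36 + 5×61 = 1430 + 750 + 288 + 305 = 2773
link = 2879/2773 = 1.038226
Link 1998→1999:
ΣP(1999)Q(1998) = 12×123 + 4×153 + 9×31 + 6×53 = 1476 + 612 + 279 + 318 = 2685
ΣP(1998)Q(1998) = 15×123 + 4×153 + 9×31 + 5×53 = 1845 + 612 + 279 + 265 = 3001
link = 2685/3001 = 0.894702
Chained index = 100 × 1.073885 × 1.038226 × 0.894702 = 99.7534

99.75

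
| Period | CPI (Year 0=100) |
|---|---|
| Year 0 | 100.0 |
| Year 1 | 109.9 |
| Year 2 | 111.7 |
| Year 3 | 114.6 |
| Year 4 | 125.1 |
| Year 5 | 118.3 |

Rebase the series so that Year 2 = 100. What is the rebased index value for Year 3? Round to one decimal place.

Rebased(Year 3) = 114.6 / 111.7 × 100 = 102.5962

102.6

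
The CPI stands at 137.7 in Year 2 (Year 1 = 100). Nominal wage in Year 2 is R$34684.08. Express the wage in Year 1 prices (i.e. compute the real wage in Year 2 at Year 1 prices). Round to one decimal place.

25188.1

Real = Nominal ÷ (Index/100) = 34684.08 ÷ (137.7/100)
     = 34684.08 ÷ 1.377 = 25188.1481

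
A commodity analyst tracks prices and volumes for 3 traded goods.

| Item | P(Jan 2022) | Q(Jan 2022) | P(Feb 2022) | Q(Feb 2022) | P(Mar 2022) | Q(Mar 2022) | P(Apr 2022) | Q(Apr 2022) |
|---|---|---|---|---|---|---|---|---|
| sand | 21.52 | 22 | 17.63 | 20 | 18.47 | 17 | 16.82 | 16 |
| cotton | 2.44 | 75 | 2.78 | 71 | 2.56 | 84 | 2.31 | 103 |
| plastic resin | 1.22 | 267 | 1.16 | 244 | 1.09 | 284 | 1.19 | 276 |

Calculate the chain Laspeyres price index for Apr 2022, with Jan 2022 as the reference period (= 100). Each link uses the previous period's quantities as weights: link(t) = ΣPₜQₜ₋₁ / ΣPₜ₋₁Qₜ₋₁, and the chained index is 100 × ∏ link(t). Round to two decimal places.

88.26

Link Jan 2022→Feb 2022:
ΣP(Feb 2022)Q(Jan 2022) = 17.63×22 + 2.78×75 + 1.16×267 = 387.86 + 208.5 + 309.72 = 906.08
ΣP(Jan 2022)Q(Jan 2022) = 21.52×22 + 2.44×75 + 1.22×267 = 473.44 + 183 + 325.74 = 982.18
link = 906.08/982.18 = 0.922519
Link Feb 2022→Mar 2022:
ΣP(Mar 2022)Q(Feb 2022) = 18.47×20 + 2.56×71 + 1.09×244 = 369.4 + 181.76 + 265.96 = 817.12
ΣP(Feb 2022)Q(Feb 2022) = 17.63×20 + 2.78×71 + 1.16×244 = 352.6 + 197.38 + 283.04 = 833.02
link = 817.12/833.02 = 0.980913
Link Mar 2022→Apr 2022:
ΣP(Apr 2022)Q(Mar 2022) = 16.82×17 + 2.31×84 + 1.19×284 = 285.94 + 194.04 + 337.96 = 817.94
ΣP(Mar 2022)Q(Mar 2022) = 18.47×17 + 2.56×84 + 1.09×284 = 313.99 + 215.04 + 309.56 = 838.59
link = 817.94/838.59 = 0.975375
Chained index = 100 × 0.922519 × 0.980913 × 0.975375 = 88.2628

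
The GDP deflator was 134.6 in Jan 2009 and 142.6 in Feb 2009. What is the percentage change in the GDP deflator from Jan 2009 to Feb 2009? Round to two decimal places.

Change = (142.6 − 134.6) / 134.6 × 100
       = 8.0 / 134.6 × 100 = 5.9435%

5.94%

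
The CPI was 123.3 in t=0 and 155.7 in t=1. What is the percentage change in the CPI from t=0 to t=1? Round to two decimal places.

26.28%

Change = (155.7 − 123.3) / 123.3 × 100
       = 32.4 / 123.3 × 100 = 26.2774%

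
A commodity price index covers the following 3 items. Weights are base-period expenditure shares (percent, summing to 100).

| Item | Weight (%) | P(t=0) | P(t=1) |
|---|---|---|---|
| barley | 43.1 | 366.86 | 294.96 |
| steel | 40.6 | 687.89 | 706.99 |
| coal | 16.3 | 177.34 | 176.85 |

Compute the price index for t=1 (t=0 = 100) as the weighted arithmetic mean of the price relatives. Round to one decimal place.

barley: 43.1 × (294.96/366.86) = 43.1 × 0.804012 = 34.6529
steel: 40.6 × (706.99/687.89) = 40.6 × 1.027766 = 41.7273
coal: 16.3 × (176.85/177.34) = 16.3 × 0.997237 = 16.2550
Index = Σ wᵢ·(p₁ᵢ/p₀ᵢ) = 34.6529 + 41.7273 + 16.2550 = 92.6352

92.6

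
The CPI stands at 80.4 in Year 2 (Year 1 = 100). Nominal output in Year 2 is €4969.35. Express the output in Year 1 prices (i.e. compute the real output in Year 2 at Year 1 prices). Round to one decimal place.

6180.8

Real = Nominal ÷ (Index/100) = 4969.35 ÷ (80.4/100)
     = 4969.35 ÷ 0.804 = 6180.7836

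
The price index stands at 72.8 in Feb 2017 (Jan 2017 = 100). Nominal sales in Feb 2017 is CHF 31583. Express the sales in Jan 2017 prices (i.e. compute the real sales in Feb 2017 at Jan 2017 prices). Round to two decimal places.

43383.24

Real = Nominal ÷ (Index/100) = 31583 ÷ (72.8/100)
     = 31583 ÷ 0.728 = 43383.2418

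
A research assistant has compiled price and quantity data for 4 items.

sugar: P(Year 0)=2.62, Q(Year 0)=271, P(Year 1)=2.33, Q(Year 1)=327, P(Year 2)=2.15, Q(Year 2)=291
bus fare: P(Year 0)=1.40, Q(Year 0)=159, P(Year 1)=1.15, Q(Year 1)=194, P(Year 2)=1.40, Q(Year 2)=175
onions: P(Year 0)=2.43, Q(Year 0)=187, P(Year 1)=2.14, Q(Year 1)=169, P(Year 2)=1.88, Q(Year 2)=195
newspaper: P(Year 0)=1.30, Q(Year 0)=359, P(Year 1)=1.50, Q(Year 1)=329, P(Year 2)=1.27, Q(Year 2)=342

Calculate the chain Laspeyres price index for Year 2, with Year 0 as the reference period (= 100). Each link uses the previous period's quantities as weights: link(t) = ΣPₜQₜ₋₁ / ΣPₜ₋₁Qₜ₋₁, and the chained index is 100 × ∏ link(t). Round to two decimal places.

87.88

Link Year 0→Year 1:
ΣP(Year 1)Q(Year 0) = 2.33×271 + 1.15×159 + 2.14×187 + 1.50×359 = 631.43 + 182.85 + 400.18 + 538.5 = 1752.96
ΣP(Year 0)Q(Year 0) = 2.62×271 + 1.40×159 + 2.43×187 + 1.30×359 = 710.02 + 222.6 + 454.41 + 466.7 = 1853.73
link = 1752.96/1853.73 = 0.945639
Link Year 1→Year 2:
ΣP(Year 2)Q(Year 1) = 2.15×327 + 1.40×194 + 1.88×169 + 1.27×329 = 703.05 + 271.6 + 317.72 + 417.83 = 1710.2
ΣP(Year 1)Q(Year 1) = 2.33×327 + 1.15×194 + 2.14×169 + 1.50×329 = 761.91 + 223.1 + 361.66 + 493.5 = 1840.17
link = 1710.2/1840.17 = 0.929371
Chained index = 100 × 0.945639 × 0.929371 = 87.8849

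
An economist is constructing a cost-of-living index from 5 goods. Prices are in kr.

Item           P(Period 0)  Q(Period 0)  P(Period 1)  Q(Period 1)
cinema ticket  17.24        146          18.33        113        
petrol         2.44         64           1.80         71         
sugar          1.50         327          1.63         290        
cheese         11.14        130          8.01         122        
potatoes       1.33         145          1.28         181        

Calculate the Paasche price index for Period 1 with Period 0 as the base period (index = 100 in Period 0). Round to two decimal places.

Paasche price index uses current-period quantities as weights.
ΣP(Period 1)·Q(Period 1) = 18.33×113 + 1.80×71 + 1.63×290 + 8.01×122 + 1.28×181 = 2071.29 + 127.8 + 472.7 + 977.22 + 231.68 = 3880.69
ΣP(Period 0)·Q(Period 1) = 17.24×113 + 2.44×71 + 1.50×290 + 11.14×122 + 1.33×181 = 1948.12 + 173.24 + 435 + 1359.08 + 240.73 = 4156.17
Index = 3880.69 / 4156.17 × 100 = 93.3718

93.37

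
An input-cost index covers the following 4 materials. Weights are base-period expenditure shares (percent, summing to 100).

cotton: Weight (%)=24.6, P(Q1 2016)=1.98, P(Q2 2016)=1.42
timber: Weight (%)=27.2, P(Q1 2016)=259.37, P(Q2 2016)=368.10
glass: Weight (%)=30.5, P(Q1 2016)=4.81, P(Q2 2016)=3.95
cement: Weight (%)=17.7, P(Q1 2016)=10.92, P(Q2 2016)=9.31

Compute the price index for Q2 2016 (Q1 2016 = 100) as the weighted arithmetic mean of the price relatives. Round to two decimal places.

cotton: 24.6 × (1.42/1.98) = 24.6 × 0.717172 = 17.6424
timber: 27.2 × (368.10/259.37) = 27.2 × 1.419208 = 38.6025
glass: 30.5 × (3.95/4.81) = 30.5 × 0.821206 = 25.0468
cement: 17.7 × (9.31/10.92) = 17.7 × 0.852564 = 15.0904
Index = Σ wᵢ·(p₁ᵢ/p₀ᵢ) = 17.6424 + 38.6025 + 25.0468 + 15.0904 = 96.3820

96.38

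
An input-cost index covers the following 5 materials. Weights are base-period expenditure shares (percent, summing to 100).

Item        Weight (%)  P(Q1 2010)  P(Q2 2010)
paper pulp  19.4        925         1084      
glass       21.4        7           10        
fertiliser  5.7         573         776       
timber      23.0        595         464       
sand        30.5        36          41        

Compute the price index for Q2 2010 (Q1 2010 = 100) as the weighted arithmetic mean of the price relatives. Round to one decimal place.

paper pulp: 19.4 × (1084/925) = 19.4 × 1.171892 = 22.7347
glass: 21.4 × (10/7) = 21.4 × 1.428571 = 30.5714
fertiliser: 5.7 × (776/573) = 5.7 × 1.354276 = 7.7194
timber: 23.0 × (464/595) = 23.0 × 0.779832 = 17.9361
sand: 30.5 × (41/36) = 30.5 × 1.138889 = 34.7361
Index = Σ wᵢ·(p₁ᵢ/p₀ᵢ) = 22.7347 + 30.5714 + 7.7194 + 17.9361 + 34.7361 = 113.6977

113.7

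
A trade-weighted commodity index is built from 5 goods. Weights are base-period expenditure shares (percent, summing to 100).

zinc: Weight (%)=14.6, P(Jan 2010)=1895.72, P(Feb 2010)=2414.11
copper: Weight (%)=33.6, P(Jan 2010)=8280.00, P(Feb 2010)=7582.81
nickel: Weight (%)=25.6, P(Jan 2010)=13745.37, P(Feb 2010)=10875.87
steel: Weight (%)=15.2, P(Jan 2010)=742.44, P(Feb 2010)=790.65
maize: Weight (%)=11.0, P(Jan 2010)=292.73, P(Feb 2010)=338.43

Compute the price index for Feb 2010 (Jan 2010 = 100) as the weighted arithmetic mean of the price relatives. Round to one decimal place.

zinc: 14.6 × (2414.11/1895.72) = 14.6 × 1.273453 = 18.5924
copper: 33.6 × (7582.81/8280.00) = 33.6 × 0.915798 = 30.7708
nickel: 25.6 × (10875.87/13745.37) = 25.6 × 0.791239 = 20.2557
steel: 15.2 × (790.65/742.44) = 15.2 × 1.064935 = 16.1870
maize: 11.0 × (338.43/292.73) = 11.0 × 1.156117 = 12.7173
Index = Σ wᵢ·(p₁ᵢ/p₀ᵢ) = 18.5924 + 30.7708 + 20.2557 + 16.1870 + 12.7173 = 98.5232

98.5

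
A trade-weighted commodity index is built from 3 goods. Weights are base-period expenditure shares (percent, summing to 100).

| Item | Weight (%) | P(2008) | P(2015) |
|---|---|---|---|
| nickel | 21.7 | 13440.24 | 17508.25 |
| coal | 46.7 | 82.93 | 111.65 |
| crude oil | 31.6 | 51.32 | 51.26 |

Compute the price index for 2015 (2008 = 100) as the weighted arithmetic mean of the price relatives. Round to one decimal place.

122.7

nickel: 21.7 × (17508.25/13440.24) = 21.7 × 1.302674 = 28.2680
coal: 46.7 × (111.65/82.93) = 46.7 × 1.346316 = 62.8730
crude oil: 31.6 × (51.26/51.32) = 31.6 × 0.998831 = 31.5631
Index = Σ wᵢ·(p₁ᵢ/p₀ᵢ) = 28.2680 + 62.8730 + 31.5631 = 122.7040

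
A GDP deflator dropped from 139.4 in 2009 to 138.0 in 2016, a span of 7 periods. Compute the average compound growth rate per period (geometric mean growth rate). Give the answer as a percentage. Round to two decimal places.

Growth factor = (138.0/139.4)^(1/7) = (0.989957)^(1/7) = 0.998559
Growth rate = 0.998559 − 1 = -0.001441 = -0.1441%

-0.14%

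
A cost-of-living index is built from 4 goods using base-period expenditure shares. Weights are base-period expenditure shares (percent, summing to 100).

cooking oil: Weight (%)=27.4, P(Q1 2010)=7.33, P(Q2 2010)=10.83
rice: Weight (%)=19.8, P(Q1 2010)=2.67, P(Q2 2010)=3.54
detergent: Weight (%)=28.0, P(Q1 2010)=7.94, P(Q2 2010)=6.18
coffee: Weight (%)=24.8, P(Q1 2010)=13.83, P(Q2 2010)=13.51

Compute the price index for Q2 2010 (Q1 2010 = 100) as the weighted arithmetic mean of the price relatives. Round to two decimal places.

112.75

cooking oil: 27.4 × (10.83/7.33) = 27.4 × 1.477490 = 40.4832
rice: 19.8 × (3.54/2.67) = 19.8 × 1.325843 = 26.2517
detergent: 28.0 × (6.18/7.94) = 28.0 × 0.778338 = 21.7935
coffee: 24.8 × (13.51/13.83) = 24.8 × 0.976862 = 24.2262
Index = Σ wᵢ·(p₁ᵢ/p₀ᵢ) = 40.4832 + 26.2517 + 21.7935 + 24.2262 = 112.7545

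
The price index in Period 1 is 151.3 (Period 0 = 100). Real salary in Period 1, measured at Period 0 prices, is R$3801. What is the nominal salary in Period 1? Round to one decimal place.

Nominal = Real × (Index/100) = 3801 × (151.3/100)
        = 3801 × 1.513 = 5750.9130

5750.9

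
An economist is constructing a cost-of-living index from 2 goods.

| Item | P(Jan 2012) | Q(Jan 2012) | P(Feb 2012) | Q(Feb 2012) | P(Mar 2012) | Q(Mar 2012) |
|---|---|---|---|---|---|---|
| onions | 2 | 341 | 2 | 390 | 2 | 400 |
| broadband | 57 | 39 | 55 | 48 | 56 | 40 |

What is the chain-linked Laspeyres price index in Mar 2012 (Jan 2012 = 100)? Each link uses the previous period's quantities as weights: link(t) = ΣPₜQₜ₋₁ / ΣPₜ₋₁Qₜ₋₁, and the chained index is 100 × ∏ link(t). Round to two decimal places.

Link Jan 2012→Feb 2012:
ΣP(Feb 2012)Q(Jan 2012) = 2×341 + 55×39 = 682 + 2145 = 2827
ΣP(Jan 2012)Q(Jan 2012) = 2×341 + 57×39 = 682 + 2223 = 2905
link = 2827/2905 = 0.973150
Link Feb 2012→Mar 2012:
ΣP(Mar 2012)Q(Feb 2012) = 2×390 + 56×48 = 780 + 2688 = 3468
ΣP(Feb 2012)Q(Feb 2012) = 2×390 + 55×48 = 780 + 2640 = 3420
link = 3468/3420 = 1.014035
Chained index = 100 × 0.973150 × 1.014035 = 98.6808

98.68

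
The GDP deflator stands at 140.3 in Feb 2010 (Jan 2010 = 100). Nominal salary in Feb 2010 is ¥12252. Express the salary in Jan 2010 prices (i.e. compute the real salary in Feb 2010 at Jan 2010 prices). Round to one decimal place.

8732.7

Real = Nominal ÷ (Index/100) = 12252 ÷ (140.3/100)
     = 12252 ÷ 1.403 = 8732.7156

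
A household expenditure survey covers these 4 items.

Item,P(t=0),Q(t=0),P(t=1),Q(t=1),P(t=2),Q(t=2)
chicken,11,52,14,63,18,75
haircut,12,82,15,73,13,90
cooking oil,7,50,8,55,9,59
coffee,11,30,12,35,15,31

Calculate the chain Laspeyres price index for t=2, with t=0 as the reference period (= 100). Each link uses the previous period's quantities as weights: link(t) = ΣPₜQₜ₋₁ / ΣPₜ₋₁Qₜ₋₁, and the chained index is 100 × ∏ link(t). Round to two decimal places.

132.95

Link t=0→t=1:
ΣP(t=1)Q(t=0) = 14×52 + 15×82 + 8×50 + 12×30 = 728 + 1230 + 400 + 360 = 2718
ΣP(t=0)Q(t=0) = 11×52 + 12×82 + 7×50 + 11×30 = 572 + 984 + 350 + 330 = 2236
link = 2718/2236 = 1.215564
Link t=1→t=2:
ΣP(t=2)Q(t=1) = 18×63 + 13×73 + 9×55 + 15×35 = 1134 + 949 + 495 + 525 = 3103
ΣP(t=1)Q(t=1) = 14×63 + 15×73 + 8×55 + 12×35 = 882 + 1095 + 440 + 420 = 2837
link = 3103/2837 = 1.093761
Chained index = 100 × 1.215564 × 1.093761 = 132.9536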